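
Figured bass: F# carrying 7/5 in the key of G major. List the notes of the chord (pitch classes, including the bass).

The written figures 7/5 are shorthand for 7/5/3: the 3 is implied.
A third above F# in this key is A.
A fifth above F# in this key is C.
A seventh above F# in this key is E.
Together with the bass F#, this spells F# half-diminished seventh in root position.

F#, A, C, E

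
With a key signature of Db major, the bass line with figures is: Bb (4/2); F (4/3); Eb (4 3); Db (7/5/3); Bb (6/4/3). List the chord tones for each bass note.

Bb (6/4/2): Bb, C, Eb, Gb.
F (6/4/3): F, Ab, Bb, Db.
Eb (6/4/3): Eb, Gb, Ab, C.
Db (7/5/3): Db, F, Ab, C.
Bb (6/4/3): Bb, Db, Eb, Gb.

Bb, C, Eb, Gb | F, Ab, Bb, Db | Eb, Gb, Ab, C | Db, F, Ab, C | Bb, Db, Eb, Gb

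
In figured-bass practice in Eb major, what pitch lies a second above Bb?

C

Counting 1 letter step above Bb lands on C; in Eb major, that letter is C.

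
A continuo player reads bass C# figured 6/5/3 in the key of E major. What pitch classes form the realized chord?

C#, E, G#, A

A third above C# in this key is E.
A fifth above C# in this key is G#.
A sixth above C# in this key is A.
Together with the bass C#, this spells A major seventh in first inversion.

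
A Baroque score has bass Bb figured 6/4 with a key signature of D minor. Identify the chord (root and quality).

E diminished

The figures 6/4 indicate a triad in second inversion.
In second inversion the root lies a fourth above the bass: a fourth above Bb in D minor is E.
The chord tones are Bb, E, G, giving E diminished.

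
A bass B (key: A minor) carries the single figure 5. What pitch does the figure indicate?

F

Counting 4 letter steps above B lands on F; in A minor, that letter is F.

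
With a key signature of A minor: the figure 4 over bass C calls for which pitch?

Counting 3 letter steps above C lands on F; in A minor, that letter is F.

F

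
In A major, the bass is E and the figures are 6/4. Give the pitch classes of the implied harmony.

E, A, C#

A fourth above E in this key is A.
A sixth above E in this key is C#.
Together with the bass E, this spells A major in second inversion.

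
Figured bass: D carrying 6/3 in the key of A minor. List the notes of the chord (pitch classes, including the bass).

A third above D in this key is F.
A sixth above D in this key is B.
Together with the bass D, this spells B diminished in first inversion.

D, F, B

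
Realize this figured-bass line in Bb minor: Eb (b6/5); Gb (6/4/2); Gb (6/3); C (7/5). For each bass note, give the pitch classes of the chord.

Eb (b6/5/3): Eb, Gb, Bb, Cb.
Gb (6/4/2): Gb, Ab, C, Eb.
Gb (6/3): Gb, Bb, Eb.
C (7/5/3): C, Eb, Gb, Bb.

Eb, Gb, Bb, Cb | Gb, Ab, C, Eb | Gb, Bb, Eb | C, Eb, Gb, Bb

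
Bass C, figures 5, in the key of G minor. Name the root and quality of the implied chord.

C minor

The figures 5 indicate a triad in root position.
In root position the bass is the root, so the root is C.
The chord tones are C, Eb, G, giving C minor.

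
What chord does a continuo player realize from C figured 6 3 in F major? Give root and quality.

A minor

The figures 6 3 indicate a triad in first inversion.
In first inversion the root lies a sixth above the bass: a sixth above C in F major is A.
The chord tones are C, E, A, giving A minor.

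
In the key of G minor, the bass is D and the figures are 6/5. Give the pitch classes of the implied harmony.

D, F, A, Bb

The written figures 6/5 are shorthand for 6/5/3: the 3 is implied.
A third above D in this key is F.
A fifth above D in this key is A.
A sixth above D in this key is Bb.
Together with the bass D, this spells Bb major seventh in first inversion.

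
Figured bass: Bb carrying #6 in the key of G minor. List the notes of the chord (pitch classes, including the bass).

Bb, D, G#

The written figures #6 are shorthand for 6/3: the 3 is implied.
A third above Bb in this key is D.
A sixth above Bb in this key is G, raised to G# by the sharp.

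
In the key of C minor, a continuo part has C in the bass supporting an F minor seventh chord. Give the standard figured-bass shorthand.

4/3

C is the fifth of F minor seventh, so the chord is in second inversion.
A seventh chord in second inversion is figured 6/4/3, conventionally abbreviated 4/3.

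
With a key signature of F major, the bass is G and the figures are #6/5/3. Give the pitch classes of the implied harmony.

A third above G in this key is Bb.
A fifth above G in this key is D.
A sixth above G in this key is E, raised to E# by the sharp.

G, Bb, D, E#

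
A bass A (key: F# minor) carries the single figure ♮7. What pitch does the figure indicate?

G

Counting 6 letter steps above A lands on G; in F# minor, that letter is G#.
The ♮7 figure makes it natural, giving G.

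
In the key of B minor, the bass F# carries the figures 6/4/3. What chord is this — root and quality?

B minor seventh

The figures 6/4/3 indicate a seventh chord in second inversion.
In second inversion the root lies a fourth above the bass: a fourth above F# in B minor is B.
The chord tones are F#, A, B, D, giving B minor seventh.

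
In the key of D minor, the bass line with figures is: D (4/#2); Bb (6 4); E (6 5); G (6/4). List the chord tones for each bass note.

D (6/4/#2): D, E#, G, Bb.
Bb (6/4): Bb, E, G.
E (6/5/3): E, G, Bb, C.
G (6/4): G, C, E.

D, E#, G, Bb | Bb, E, G | E, G, Bb, C | G, C, E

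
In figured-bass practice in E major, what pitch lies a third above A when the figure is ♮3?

Counting 2 letter steps above A lands on C; in E major, that letter is C#.
The ♮3 figure makes it natural, giving C.

C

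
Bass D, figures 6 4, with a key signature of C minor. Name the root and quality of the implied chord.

The figures 6 4 indicate a triad in second inversion.
In second inversion the root lies a fourth above the bass: a fourth above D in C minor is G.
The chord tones are D, G, Bb, giving G minor.

G minor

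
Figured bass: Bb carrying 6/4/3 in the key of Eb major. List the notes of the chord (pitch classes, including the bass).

A third above Bb in this key is D.
A fourth above Bb in this key is Eb.
A sixth above Bb in this key is G.
Together with the bass Bb, this spells Eb major seventh in second inversion.

Bb, D, Eb, G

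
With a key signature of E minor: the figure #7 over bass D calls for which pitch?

C#

Counting 6 letter steps above D lands on C; in E minor, that letter is C.
The #7 figure raises it a semitone, giving C#.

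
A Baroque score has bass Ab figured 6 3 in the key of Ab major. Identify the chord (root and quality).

The figures 6 3 indicate a triad in first inversion.
In first inversion the root lies a sixth above the bass: a sixth above Ab in Ab major is F.
The chord tones are Ab, C, F, giving F minor.

F minor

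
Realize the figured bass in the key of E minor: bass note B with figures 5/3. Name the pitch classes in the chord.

B, D, F#

A third above B in this key is D.
A fifth above B in this key is F#.
Together with the bass B, this spells B minor in root position.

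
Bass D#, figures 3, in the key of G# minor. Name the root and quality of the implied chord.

D# minor

The figures 3 indicate a triad in root position.
In root position the bass is the root, so the root is D#.
The chord tones are D#, F#, A#, giving D# minor.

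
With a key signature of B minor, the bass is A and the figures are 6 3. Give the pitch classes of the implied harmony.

A, C#, F#

A third above A in this key is C#.
A sixth above A in this key is F#.
Together with the bass A, this spells F# minor in first inversion.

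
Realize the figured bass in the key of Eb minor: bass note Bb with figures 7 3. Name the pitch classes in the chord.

The written figures 7 3 are shorthand for 7/5/3: the 5 is implied.
A third above Bb in this key is Db.
A fifth above Bb in this key is F.
A seventh above Bb in this key is Ab.
Together with the bass Bb, this spells Bb minor seventh in root position.

Bb, Db, F, Ab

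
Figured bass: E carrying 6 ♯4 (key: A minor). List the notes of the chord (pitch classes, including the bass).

A fourth above E in this key is A, raised to A# by the sharp.
A sixth above E in this key is C.

E, A#, C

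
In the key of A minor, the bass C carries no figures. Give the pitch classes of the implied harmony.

C, E, G

An unfigured bass implies 5/3.
A third above C in this key is E.
A fifth above C in this key is G.
Together with the bass C, this spells C major in root position.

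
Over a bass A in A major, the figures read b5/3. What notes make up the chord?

A third above A in this key is C#.
A fifth above A in this key is E, lowered to Eb by the flat.

A, C#, Eb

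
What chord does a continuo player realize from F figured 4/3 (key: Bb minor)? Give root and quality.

Bb minor seventh

The figures 4/3 indicate a seventh chord in second inversion.
In second inversion the root lies a fourth above the bass: a fourth above F in Bb minor is Bb.
The chord tones are F, Ab, Bb, Db, giving Bb minor seventh.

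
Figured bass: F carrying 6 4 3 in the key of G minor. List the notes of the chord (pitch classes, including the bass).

F, A, Bb, D

A third above F in this key is A.
A fourth above F in this key is Bb.
A sixth above F in this key is D.
Together with the bass F, this spells Bb major seventh in second inversion.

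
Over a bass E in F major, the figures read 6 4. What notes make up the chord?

E, A, C

A fourth above E in this key is A.
A sixth above E in this key is C.
Together with the bass E, this spells A minor in second inversion.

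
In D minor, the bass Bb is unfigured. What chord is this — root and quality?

An unfigured bass indicates a triad in root position.
In root position the bass is the root, so the root is Bb.
The chord tones are Bb, D, F, giving Bb major.

Bb major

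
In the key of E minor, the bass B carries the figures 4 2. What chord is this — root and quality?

The figures 4 2 indicate a seventh chord in third inversion.
In third inversion the root lies a second above the bass: a second above B in E minor is C.
The chord tones are B, C, E, G, giving C major seventh.

C major seventh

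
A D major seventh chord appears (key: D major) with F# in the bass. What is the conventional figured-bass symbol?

F# is the third of D major seventh, so the chord is in first inversion.
A seventh chord in first inversion is figured 6/5/3, conventionally abbreviated 6/5.

6/5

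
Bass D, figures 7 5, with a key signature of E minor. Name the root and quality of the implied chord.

The figures 7 5 indicate a seventh chord in root position.
In root position the bass is the root, so the root is D.
The chord tones are D, F#, A, C, giving D dominant seventh.

D dominant seventh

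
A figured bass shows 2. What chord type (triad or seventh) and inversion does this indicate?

2 is shorthand for 6/4/2.
Intervals of 6/4/2 above the bass form a seventh chord; the bass is the seventh, so this is third inversion.

seventh chord, third inversion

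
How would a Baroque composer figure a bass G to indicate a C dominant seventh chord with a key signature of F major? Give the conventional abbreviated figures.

4/3

G is the fifth of C dominant seventh, so the chord is in second inversion.
A seventh chord in second inversion is figured 6/4/3, conventionally abbreviated 4/3.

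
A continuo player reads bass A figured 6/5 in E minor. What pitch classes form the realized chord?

The written figures 6/5 are shorthand for 6/5/3: the 3 is implied.
A third above A in this key is C.
A fifth above A in this key is E.
A sixth above A in this key is F#.
Together with the bass A, this spells F# half-diminished seventh in first inversion.

A, C, E, F#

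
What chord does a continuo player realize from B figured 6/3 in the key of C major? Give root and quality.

The figures 6/3 indicate a triad in first inversion.
In first inversion the root lies a sixth above the bass: a sixth above B in C major is G.
The chord tones are B, D, G, giving G major.

G major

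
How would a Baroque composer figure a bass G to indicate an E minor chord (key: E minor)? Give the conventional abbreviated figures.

G is the third of E minor, so the chord is in first inversion.
A triad in first inversion is figured 6/3, conventionally abbreviated 6.

6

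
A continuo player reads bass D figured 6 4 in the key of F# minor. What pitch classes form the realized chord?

D, G#, B

A fourth above D in this key is G#.
A sixth above D in this key is B.
Together with the bass D, this spells G# diminished in second inversion.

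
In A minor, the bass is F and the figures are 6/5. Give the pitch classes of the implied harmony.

The written figures 6/5 are shorthand for 6/5/3: the 3 is implied.
A third above F in this key is A.
A fifth above F in this key is C.
A sixth above F in this key is D.
Together with the bass F, this spells D minor seventh in first inversion.

F, A, C, D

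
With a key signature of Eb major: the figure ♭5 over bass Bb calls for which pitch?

Fb

Counting 4 letter steps above Bb lands on F; in Eb major, that letter is F.
The b5 figure lowers it a semitone, giving Fb.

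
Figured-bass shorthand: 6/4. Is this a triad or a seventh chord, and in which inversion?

triad, second inversion

Intervals of 6/4 above the bass form a triad; the bass is the fifth, so this is second inversion.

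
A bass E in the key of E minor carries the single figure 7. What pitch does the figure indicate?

D

Counting 6 letter steps above E lands on D; in E minor, that letter is D.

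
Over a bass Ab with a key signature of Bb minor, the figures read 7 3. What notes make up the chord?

Ab, C, Eb, Gb

The written figures 7 3 are shorthand for 7/5/3: the 5 is implied.
A third above Ab in this key is C.
A fifth above Ab in this key is Eb.
A seventh above Ab in this key is Gb.
Together with the bass Ab, this spells Ab dominant seventh in root position.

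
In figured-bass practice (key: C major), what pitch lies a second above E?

Counting 1 letter step above E lands on F; in C major, that letter is F.

F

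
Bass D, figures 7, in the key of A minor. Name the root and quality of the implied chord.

D minor seventh

The figures 7 indicate a seventh chord in root position.
In root position the bass is the root, so the root is D.
The chord tones are D, F, A, C, giving D minor seventh.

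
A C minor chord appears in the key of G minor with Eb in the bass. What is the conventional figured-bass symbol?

6

Eb is the third of C minor, so the chord is in first inversion.
A triad in first inversion is figured 6/3, conventionally abbreviated 6.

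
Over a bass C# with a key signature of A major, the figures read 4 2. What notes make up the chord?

C#, D, F#, A

The written figures 4 2 are shorthand for 6/4/2: the 6 is implied.
A second above C# in this key is D.
A fourth above C# in this key is F#.
A sixth above C# in this key is A.
Together with the bass C#, this spells D major seventh in third inversion.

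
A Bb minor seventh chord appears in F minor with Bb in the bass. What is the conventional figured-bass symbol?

Bb is the root of Bb minor seventh, so the chord is in root position.
A seventh chord in root position is figured 7/5/3, conventionally abbreviated 7.

7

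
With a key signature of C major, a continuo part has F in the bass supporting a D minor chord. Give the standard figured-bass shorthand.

6

F is the third of D minor, so the chord is in first inversion.
A triad in first inversion is figured 6/3, conventionally abbreviated 6.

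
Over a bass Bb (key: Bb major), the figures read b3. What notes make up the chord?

Bb, Db, F

The written figures b3 are shorthand for 5/3: the 5 is implied.
A third above Bb in this key is D, lowered to Db by the flat.
A fifth above Bb in this key is F.
Together with the bass Bb, this spells Bb minor in root position.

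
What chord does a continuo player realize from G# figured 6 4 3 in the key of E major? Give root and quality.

The figures 6 4 3 indicate a seventh chord in second inversion.
In second inversion the root lies a fourth above the bass: a fourth above G# in E major is C#.
The chord tones are G#, B, C#, E, giving C# minor seventh.

C# minor seventh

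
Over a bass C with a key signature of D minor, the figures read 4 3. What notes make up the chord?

C, E, F, A

The written figures 4 3 are shorthand for 6/4/3: the 6 is implied.
A third above C in this key is E.
A fourth above C in this key is F.
A sixth above C in this key is A.
Together with the bass C, this spells F major seventh in second inversion.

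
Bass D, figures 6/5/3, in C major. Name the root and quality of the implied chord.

B half-diminished seventh

The figures 6/5/3 indicate a seventh chord in first inversion.
In first inversion the root lies a sixth above the bass: a sixth above D in C major is B.
The chord tones are D, F, A, B, giving B half-diminished seventh.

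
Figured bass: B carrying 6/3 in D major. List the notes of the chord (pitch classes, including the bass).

A third above B in this key is D.
A sixth above B in this key is G.
Together with the bass B, this spells G major in first inversion.

B, D, G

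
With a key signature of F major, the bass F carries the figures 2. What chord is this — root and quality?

The figures 2 indicate a seventh chord in third inversion.
In third inversion the root lies a second above the bass: a second above F in F major is G.
The chord tones are F, G, Bb, D, giving G minor seventh.

G minor seventh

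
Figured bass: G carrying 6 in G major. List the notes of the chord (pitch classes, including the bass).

G, B, E

The written figures 6 are shorthand for 6/3: the 3 is implied.
A third above G in this key is B.
A sixth above G in this key is E.
Together with the bass G, this spells E minor in first inversion.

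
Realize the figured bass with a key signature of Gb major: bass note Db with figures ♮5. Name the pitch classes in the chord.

Db, F, A

The written figures ♮5 are shorthand for 5/3: the 3 is implied.
A third above Db in this key is F.
A fifth above Db in this key is Ab, made natural (A) by the ♮ figure.
Together with the bass Db, this spells Db augmented in root position.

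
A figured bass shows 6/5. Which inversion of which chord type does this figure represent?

6/5 is shorthand for 6/5/3.
Intervals of 6/5/3 above the bass form a seventh chord; the bass is the third, so this is first inversion.

seventh chord, first inversion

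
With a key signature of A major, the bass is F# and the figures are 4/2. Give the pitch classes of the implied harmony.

F#, G#, B, D

The written figures 4/2 are shorthand for 6/4/2: the 6 is implied.
A second above F# in this key is G#.
A fourth above F# in this key is B.
A sixth above F# in this key is D.
Together with the bass F#, this spells G# half-diminished seventh in third inversion.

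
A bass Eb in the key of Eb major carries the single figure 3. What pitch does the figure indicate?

Counting 2 letter steps above Eb lands on G; in Eb major, that letter is G.

G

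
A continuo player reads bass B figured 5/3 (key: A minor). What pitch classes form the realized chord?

B, D, F

A third above B in this key is D.
A fifth above B in this key is F.
Together with the bass B, this spells B diminished in root position.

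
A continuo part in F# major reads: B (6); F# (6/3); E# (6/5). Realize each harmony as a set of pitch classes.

B (6/3): B, D#, G#.
F# (6/3): F#, A#, D#.
E# (6/5/3): E#, G#, B, C#.

B, D#, G# | F#, A#, D# | E#, G#, B, C#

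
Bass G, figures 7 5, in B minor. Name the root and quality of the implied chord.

The figures 7 5 indicate a seventh chord in root position.
In root position the bass is the root, so the root is G.
The chord tones are G, B, D, F#, giving G major seventh.

G major seventh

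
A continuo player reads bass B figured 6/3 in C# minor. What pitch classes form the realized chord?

B, D#, G#

A third above B in this key is D#.
A sixth above B in this key is G#.
Together with the bass B, this spells G# minor in first inversion.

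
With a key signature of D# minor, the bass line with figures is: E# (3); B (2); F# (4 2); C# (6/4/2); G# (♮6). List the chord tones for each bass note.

E#, G#, B | B, C#, E#, G# | F#, G#, B, D# | C#, D#, F#, A# | G#, B, E

E# (5/3): E#, G#, B.
B (6/4/2): B, C#, E#, G#.
F# (6/4/2): F#, G#, B, D#.
C# (6/4/2): C#, D#, F#, A#.
G# (♮6/3): G#, B, E.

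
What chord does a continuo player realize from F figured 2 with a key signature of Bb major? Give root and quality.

The figures 2 indicate a seventh chord in third inversion.
In third inversion the root lies a second above the bass: a second above F in Bb major is G.
The chord tones are F, G, Bb, D, giving G minor seventh.

G minor seventh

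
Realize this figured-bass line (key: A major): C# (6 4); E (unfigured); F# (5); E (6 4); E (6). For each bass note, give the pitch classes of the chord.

C# (6/4): C#, F#, A.
E (5/3): E, G#, B.
F# (5/3): F#, A, C#.
E (6/4): E, A, C#.
E (6/3): E, G#, C#.

C#, F#, A | E, G#, B | F#, A, C# | E, A, C# | E, G#, C#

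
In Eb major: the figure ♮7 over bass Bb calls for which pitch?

A

Counting 6 letter steps above Bb lands on A; in Eb major, that letter is Ab.
The ♮7 figure makes it natural, giving A.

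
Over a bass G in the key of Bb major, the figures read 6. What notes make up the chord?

The written figures 6 are shorthand for 6/3: the 3 is implied.
A third above G in this key is Bb.
A sixth above G in this key is Eb.
Together with the bass G, this spells Eb major in first inversion.

G, Bb, Eb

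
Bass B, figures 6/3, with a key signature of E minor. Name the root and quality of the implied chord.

G major

The figures 6/3 indicate a triad in first inversion.
In first inversion the root lies a sixth above the bass: a sixth above B in E minor is G.
The chord tones are B, D, G, giving G major.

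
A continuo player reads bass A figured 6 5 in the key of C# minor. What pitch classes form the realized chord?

A, C#, E, F#

The written figures 6 5 are shorthand for 6/5/3: the 3 is implied.
A third above A in this key is C#.
A fifth above A in this key is E.
A sixth above A in this key is F#.
Together with the bass A, this spells F# minor seventh in first inversion.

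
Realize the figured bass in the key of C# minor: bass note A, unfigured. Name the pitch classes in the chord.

An unfigured bass implies 5/3.
A third above A in this key is C#.
A fifth above A in this key is E.
Together with the bass A, this spells A major in root position.

A, C#, E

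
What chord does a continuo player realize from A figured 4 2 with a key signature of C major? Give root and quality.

The figures 4 2 indicate a seventh chord in third inversion.
In third inversion the root lies a second above the bass: a second above A in C major is B.
The chord tones are A, B, D, F, giving B half-diminished seventh.

B half-diminished seventh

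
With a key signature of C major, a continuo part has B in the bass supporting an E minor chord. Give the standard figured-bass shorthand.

B is the fifth of E minor, so the chord is in second inversion.
A triad in second inversion is figured 6/4, conventionally abbreviated 6/4.

6/4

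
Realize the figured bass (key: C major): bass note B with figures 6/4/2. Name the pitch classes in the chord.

B, C, E, G

A second above B in this key is C.
A fourth above B in this key is E.
A sixth above B in this key is G.
Together with the bass B, this spells C major seventh in third inversion.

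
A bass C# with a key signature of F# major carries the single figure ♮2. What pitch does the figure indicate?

Counting 1 letter step above C# lands on D; in F# major, that letter is D#.
The ♮2 figure makes it natural, giving D.

D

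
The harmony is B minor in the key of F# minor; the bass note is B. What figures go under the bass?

B is the root of B minor, so the chord is in root position.
A triad in root position is figured 5/3, conventionally abbreviated (no figures — root-position triad).

no figures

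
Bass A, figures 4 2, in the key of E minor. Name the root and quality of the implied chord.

B minor seventh

The figures 4 2 indicate a seventh chord in third inversion.
In third inversion the root lies a second above the bass: a second above A in E minor is B.
The chord tones are A, B, D, F#, giving B minor seventh.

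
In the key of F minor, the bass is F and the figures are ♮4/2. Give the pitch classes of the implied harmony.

The written figures ♮4/2 are shorthand for 6/4/2: the 6 is implied.
A second above F in this key is G.
A fourth above F in this key is Bb, made natural (B) by the ♮ figure.
A sixth above F in this key is Db.

F, G, B, Db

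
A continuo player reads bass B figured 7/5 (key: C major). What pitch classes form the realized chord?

The written figures 7/5 are shorthand for 7/5/3: the 3 is implied.
A third above B in this key is D.
A fifth above B in this key is F.
A seventh above B in this key is A.
Together with the bass B, this spells B half-diminished seventh in root position.

B, D, F, A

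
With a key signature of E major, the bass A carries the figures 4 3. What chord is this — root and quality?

The figures 4 3 indicate a seventh chord in second inversion.
In second inversion the root lies a fourth above the bass: a fourth above A in E major is D#.
The chord tones are A, C#, D#, F#, giving D# half-diminished seventh.

D# half-diminished seventh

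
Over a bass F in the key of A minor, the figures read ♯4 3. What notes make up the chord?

The written figures ♯4 3 are shorthand for 6/4/3: the 6 is implied.
A third above F in this key is A.
A fourth above F in this key is B, raised to B# by the sharp.
A sixth above F in this key is D.

F, A, B#, D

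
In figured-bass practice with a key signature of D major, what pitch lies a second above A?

Counting 1 letter step above A lands on B; in D major, that letter is B.

B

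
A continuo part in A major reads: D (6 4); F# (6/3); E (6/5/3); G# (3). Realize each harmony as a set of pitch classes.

D, G#, B | F#, A, D | E, G#, B, C# | G#, B, D

D (6/4): D, G#, B.
F# (6/3): F#, A, D.
E (6/5/3): E, G#, B, C#.
G# (5/3): G#, B, D.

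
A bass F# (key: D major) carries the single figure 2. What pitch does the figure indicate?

G

Counting 1 letter step above F# lands on G; in D major, that letter is G.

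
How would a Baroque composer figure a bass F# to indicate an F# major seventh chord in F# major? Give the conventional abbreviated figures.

F# is the root of F# major seventh, so the chord is in root position.
A seventh chord in root position is figured 7/5/3, conventionally abbreviated 7.

7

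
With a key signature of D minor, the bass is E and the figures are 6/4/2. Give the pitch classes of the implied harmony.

E, F, A, C

A second above E in this key is F.
A fourth above E in this key is A.
A sixth above E in this key is C.
Together with the bass E, this spells F major seventh in third inversion.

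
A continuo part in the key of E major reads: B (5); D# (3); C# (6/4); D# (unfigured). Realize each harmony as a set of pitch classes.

B (5/3): B, D#, F#.
D# (5/3): D#, F#, A.
C# (6/4): C#, F#, A.
D# (5/3): D#, F#, A.

B, D#, F# | D#, F#, A | C#, F#, A | D#, F#, A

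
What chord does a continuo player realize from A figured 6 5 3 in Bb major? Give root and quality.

The figures 6 5 3 indicate a seventh chord in first inversion.
In first inversion the root lies a sixth above the bass: a sixth above A in Bb major is F.
The chord tones are A, C, Eb, F, giving F dominant seventh.

F dominant seventh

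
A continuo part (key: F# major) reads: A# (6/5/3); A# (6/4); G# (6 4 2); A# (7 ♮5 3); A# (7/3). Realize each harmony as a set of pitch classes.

A# (6/5/3): A#, C#, E#, F#.
A# (6/4): A#, D#, F#.
G# (6/4/2): G#, A#, C#, E#.
A# (7/♮5/3): A#, C#, E, G#.
A# (7/5/3): A#, C#, E#, G#.

A#, C#, E#, F# | A#, D#, F# | G#, A#, C#, E# | A#, C#, E, G# | A#, C#, E#, G#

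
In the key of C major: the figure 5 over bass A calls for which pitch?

Counting 4 letter steps above A lands on E; in C major, that letter is E.

E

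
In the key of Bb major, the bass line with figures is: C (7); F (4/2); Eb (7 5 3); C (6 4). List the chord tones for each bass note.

C (7/5/3): C, Eb, G, Bb.
F (6/4/2): F, G, Bb, D.
Eb (7/5/3): Eb, G, Bb, D.
C (6/4): C, F, A.

C, Eb, G, Bb | F, G, Bb, D | Eb, G, Bb, D | C, F, A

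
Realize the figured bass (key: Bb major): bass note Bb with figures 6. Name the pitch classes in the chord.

Bb, D, G

The written figures 6 are shorthand for 6/3: the 3 is implied.
A third above Bb in this key is D.
A sixth above Bb in this key is G.
Together with the bass Bb, this spells G minor in first inversion.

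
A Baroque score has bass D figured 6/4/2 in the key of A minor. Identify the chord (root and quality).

The figures 6/4/2 indicate a seventh chord in third inversion.
In third inversion the root lies a second above the bass: a second above D in A minor is E.
The chord tones are D, E, G, B, giving E minor seventh.

E minor seventh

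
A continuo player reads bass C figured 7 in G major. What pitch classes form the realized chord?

The written figures 7 are shorthand for 7/5/3: the 5/3 are implied.
A third above C in this key is E.
A fifth above C in this key is G.
A seventh above C in this key is B.
Together with the bass C, this spells C major seventh in root position.

C, E, G, B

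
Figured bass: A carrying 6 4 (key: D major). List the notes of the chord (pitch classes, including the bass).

A fourth above A in this key is D.
A sixth above A in this key is F#.
Together with the bass A, this spells D major in second inversion.

A, D, F#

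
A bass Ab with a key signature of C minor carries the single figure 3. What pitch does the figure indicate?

C

Counting 2 letter steps above Ab lands on C; in C minor, that letter is C.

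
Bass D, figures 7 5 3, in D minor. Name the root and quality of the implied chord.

D minor seventh

The figures 7 5 3 indicate a seventh chord in root position.
In root position the bass is the root, so the root is D.
The chord tones are D, F, A, C, giving D minor seventh.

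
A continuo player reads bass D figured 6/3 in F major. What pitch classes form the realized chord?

D, F, Bb

A third above D in this key is F.
A sixth above D in this key is Bb.
Together with the bass D, this spells Bb major in first inversion.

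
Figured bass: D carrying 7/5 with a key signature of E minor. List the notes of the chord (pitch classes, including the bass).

The written figures 7/5 are shorthand for 7/5/3: the 3 is implied.
A third above D in this key is F#.
A fifth above D in this key is A.
A seventh above D in this key is C.
Together with the bass D, this spells D dominant seventh in root position.

D, F#, A, C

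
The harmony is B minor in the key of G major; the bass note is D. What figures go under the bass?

D is the third of B minor, so the chord is in first inversion.
A triad in first inversion is figured 6/3, conventionally abbreviated 6.

6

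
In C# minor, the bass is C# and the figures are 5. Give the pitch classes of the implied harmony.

C#, E, G#

The written figures 5 are shorthand for 5/3: the 3 is implied.
A third above C# in this key is E.
A fifth above C# in this key is G#.
Together with the bass C#, this spells C# minor in root position.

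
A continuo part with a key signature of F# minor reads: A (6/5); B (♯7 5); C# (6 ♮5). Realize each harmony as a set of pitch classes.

A (6/5/3): A, C#, E, F#.
B (#7/5/3): B, D, F#, A#.
C# (6/♮5/3): C#, E, G, A.

A, C#, E, F# | B, D, F#, A# | C#, E, G, A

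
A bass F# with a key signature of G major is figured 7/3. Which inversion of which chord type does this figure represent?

7/3 is shorthand for 7/5/3.
Intervals of 7/5/3 above the bass form a seventh chord; the bass is the root, so this is root position.

seventh chord, root position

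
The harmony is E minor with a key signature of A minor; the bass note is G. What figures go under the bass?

6

G is the third of E minor, so the chord is in first inversion.
A triad in first inversion is figured 6/3, conventionally abbreviated 6.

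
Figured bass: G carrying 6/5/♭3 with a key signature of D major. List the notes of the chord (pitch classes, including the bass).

G, Bb, D, E

A third above G in this key is B, lowered to Bb by the flat.
A fifth above G in this key is D.
A sixth above G in this key is E.
Together with the bass G, this spells E half-diminished seventh in first inversion.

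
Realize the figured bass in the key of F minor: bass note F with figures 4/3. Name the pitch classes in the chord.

The written figures 4/3 are shorthand for 6/4/3: the 6 is implied.
A third above F in this key is Ab.
A fourth above F in this key is Bb.
A sixth above F in this key is Db.
Together with the bass F, this spells Bb minor seventh in second inversion.

F, Ab, Bb, Db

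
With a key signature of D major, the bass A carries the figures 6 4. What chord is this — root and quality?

D major

The figures 6 4 indicate a triad in second inversion.
In second inversion the root lies a fourth above the bass: a fourth above A in D major is D.
The chord tones are A, D, F#, giving D major.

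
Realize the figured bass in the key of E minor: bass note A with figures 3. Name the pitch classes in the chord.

A, C, E

The written figures 3 are shorthand for 5/3: the 5 is implied.
A third above A in this key is C.
A fifth above A in this key is E.
Together with the bass A, this spells A minor in root position.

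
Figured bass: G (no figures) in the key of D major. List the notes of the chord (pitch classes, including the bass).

G, B, D

An unfigured bass implies 5/3.
A third above G in this key is B.
A fifth above G in this key is D.
Together with the bass G, this spells G major in root position.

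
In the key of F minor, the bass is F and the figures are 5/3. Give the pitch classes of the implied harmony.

F, Ab, C

A third above F in this key is Ab.
A fifth above F in this key is C.
Together with the bass F, this spells F minor in root position.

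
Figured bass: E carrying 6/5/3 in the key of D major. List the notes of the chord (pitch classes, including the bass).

A third above E in this key is G.
A fifth above E in this key is B.
A sixth above E in this key is C#.
Together with the bass E, this spells C# half-diminished seventh in first inversion.

E, G, B, C#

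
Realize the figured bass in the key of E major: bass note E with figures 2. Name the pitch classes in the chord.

E, F#, A, C#

The written figures 2 are shorthand for 6/4/2: the 6/4 are implied.
A second above E in this key is F#.
A fourth above E in this key is A.
A sixth above E in this key is C#.
Together with the bass E, this spells F# minor seventh in third inversion.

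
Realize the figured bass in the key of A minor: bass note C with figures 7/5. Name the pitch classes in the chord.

The written figures 7/5 are shorthand for 7/5/3: the 3 is implied.
A third above C in this key is E.
A fifth above C in this key is G.
A seventh above C in this key is B.
Together with the bass C, this spells C major seventh in root position.

C, E, G, B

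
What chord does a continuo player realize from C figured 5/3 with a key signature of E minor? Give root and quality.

C major

The figures 5/3 indicate a triad in root position.
In root position the bass is the root, so the root is C.
The chord tones are C, E, G, giving C major.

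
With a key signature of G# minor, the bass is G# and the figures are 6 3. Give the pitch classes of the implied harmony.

G#, B, E

A third above G# in this key is B.
A sixth above G# in this key is E.
Together with the bass G#, this spells E major in first inversion.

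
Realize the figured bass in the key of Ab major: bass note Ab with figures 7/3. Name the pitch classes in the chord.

Ab, C, Eb, G

The written figures 7/3 are shorthand for 7/5/3: the 5 is implied.
A third above Ab in this key is C.
A fifth above Ab in this key is Eb.
A seventh above Ab in this key is G.
Together with the bass Ab, this spells Ab major seventh in root position.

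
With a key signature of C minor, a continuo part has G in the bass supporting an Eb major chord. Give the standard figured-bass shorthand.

G is the third of Eb major, so the chord is in first inversion.
A triad in first inversion is figured 6/3, conventionally abbreviated 6.

6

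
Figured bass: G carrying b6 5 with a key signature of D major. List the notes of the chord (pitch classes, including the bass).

The written figures b6 5 are shorthand for 6/5/3: the 3 is implied.
A third above G in this key is B.
A fifth above G in this key is D.
A sixth above G in this key is E, lowered to Eb by the flat.
Together with the bass G, this spells Eb augmented major seventh in first inversion.

G, B, D, Eb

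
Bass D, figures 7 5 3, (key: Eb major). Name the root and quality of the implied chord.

The figures 7 5 3 indicate a seventh chord in root position.
In root position the bass is the root, so the root is D.
The chord tones are D, F, Ab, C, giving D half-diminished seventh.

D half-diminished seventh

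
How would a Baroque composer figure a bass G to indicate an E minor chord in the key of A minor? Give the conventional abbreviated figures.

6

G is the third of E minor, so the chord is in first inversion.
A triad in first inversion is figured 6/3, conventionally abbreviated 6.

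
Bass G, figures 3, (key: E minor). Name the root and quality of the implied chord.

The figures 3 indicate a triad in root position.
In root position the bass is the root, so the root is G.
The chord tones are G, B, D, giving G major.

G major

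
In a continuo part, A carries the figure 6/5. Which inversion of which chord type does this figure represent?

6/5 is shorthand for 6/5/3.
Intervals of 6/5/3 above the bass form a seventh chord; the bass is the third, so this is first inversion.

seventh chord, first inversion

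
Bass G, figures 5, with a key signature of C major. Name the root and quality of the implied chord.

The figures 5 indicate a triad in root position.
In root position the bass is the root, so the root is G.
The chord tones are G, B, D, giving G major.

G major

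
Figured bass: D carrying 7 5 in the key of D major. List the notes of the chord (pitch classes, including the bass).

The written figures 7 5 are shorthand for 7/5/3: the 3 is implied.
A third above D in this key is F#.
A fifth above D in this key is A.
A seventh above D in this key is C#.
Together with the bass D, this spells D major seventh in root position.

D, F#, A, C#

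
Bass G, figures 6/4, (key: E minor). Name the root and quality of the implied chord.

C major

The figures 6/4 indicate a triad in second inversion.
In second inversion the root lies a fourth above the bass: a fourth above G in E minor is C.
The chord tones are G, C, E, giving C major.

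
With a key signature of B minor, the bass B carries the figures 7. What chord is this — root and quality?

B minor seventh

The figures 7 indicate a seventh chord in root position.
In root position the bass is the root, so the root is B.
The chord tones are B, D, F#, A, giving B minor seventh.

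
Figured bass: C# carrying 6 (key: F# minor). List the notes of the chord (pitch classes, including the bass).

C#, E, A

The written figures 6 are shorthand for 6/3: the 3 is implied.
A third above C# in this key is E.
A sixth above C# in this key is A.
Together with the bass C#, this spells A major in first inversion.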